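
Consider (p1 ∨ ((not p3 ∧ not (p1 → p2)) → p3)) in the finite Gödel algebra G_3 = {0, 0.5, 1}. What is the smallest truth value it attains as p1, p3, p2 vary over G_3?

0.50

The minimum is attained at p1 = 0.5, p3 = 0, p2 = 0:
  not p3: Gödel ¬ of 0 = 1 (operand is 0)
  (p1 → p2): 0.5 > 0, so result = 0
  not (p1 → p2): Gödel ¬ of 0 = 1 (operand is 0)
  (not p3 ∧ not (p1 → p2)) = min(1, 1) = 1
  ((not p3 ∧ not (p1 → p2)) → p3): 1 > 0, so result = 0
  (p1 ∨ ((not p3 ∧ not (p1 → p2)) → p3)) = max(0.5, 0) = 0.5
Checking all 27 assignments confirms none give a value below 0.50.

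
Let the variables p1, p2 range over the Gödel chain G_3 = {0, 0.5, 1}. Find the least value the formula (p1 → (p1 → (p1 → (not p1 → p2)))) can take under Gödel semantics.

Every assignment gives 1. For instance at p1 = 0, p2 = 0:
  not p1: Gödel ¬ of 0 = 1 (operand is 0)
  (not p1 → p2): 1 > 0, so result = 0
  (p1 → (not p1 → p2)): 0 ≤ 0, so result = 1
  (p1 → (p1 → (not p1 → p2))): 0 ≤ 1, so result = 1
  (p1 → (p1 → (p1 → (not p1 → p2)))): 0 ≤ 1, so result = 1
All 9 assignments give value 1 — the formula is a G_3-tautology.

1.00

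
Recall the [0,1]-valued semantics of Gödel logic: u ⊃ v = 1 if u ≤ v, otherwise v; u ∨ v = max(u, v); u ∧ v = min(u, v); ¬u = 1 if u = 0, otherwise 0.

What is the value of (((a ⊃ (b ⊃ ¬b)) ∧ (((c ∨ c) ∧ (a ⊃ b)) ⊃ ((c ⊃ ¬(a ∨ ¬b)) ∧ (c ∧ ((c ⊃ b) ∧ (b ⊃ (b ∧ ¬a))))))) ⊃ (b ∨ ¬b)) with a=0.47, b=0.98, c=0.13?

1.00

¬b: Gödel ¬ of 0.98 = 0 (operand ≠ 0)
(b ⊃ ¬b): 0.98 > 0, so result = 0
(a ⊃ (b ⊃ ¬b)): 0.47 > 0, so result = 0
(c ∨ c) = max(0.13, 0.13) = 0.13
(a ⊃ b): 0.47 ≤ 0.98, so result = 1
((c ∨ c) ∧ (a ⊃ b)) = min(0.13, 1) = 0.13
¬b: Gödel ¬ of 0.98 = 0 (operand ≠ 0)
(a ∨ ¬b) = max(0.47, 0) = 0.47
¬(a ∨ ¬b): Gödel ¬ of 0.47 = 0 (operand ≠ 0)
(c ⊃ ¬(a ∨ ¬b)): 0.13 > 0, so result = 0
(c ⊃ b): 0.13 ≤ 0.98, so result = 1
¬a: Gödel ¬ of 0.47 = 0 (operand ≠ 0)
(b ∧ ¬a) = min(0.98, 0) = 0
(b ⊃ (b ∧ ¬a)): 0.98 > 0, so result = 0
((c ⊃ b) ∧ (b ⊃ (b ∧ ¬a))) = min(1, 0) = 0
(c ∧ ((c ⊃ b) ∧ (b ⊃ (b ∧ ¬a)))) = min(0.13, 0) = 0
((c ⊃ ¬(a ∨ ¬b)) ∧ (c ∧ ((c ⊃ b) ∧ (b ⊃ (b ∧ ¬a))))) = min(0, 0) = 0
(((c ∨ c) ∧ (a ⊃ b)) ⊃ ((c ⊃ ¬(a ∨ ¬b)) ∧ (c ∧ ((c ⊃ b) ∧ (b ⊃ (b ∧ ¬a)))))): 0.13 > 0, so result = 0
((a ⊃ (b ⊃ ¬b)) ∧ (((c ∨ c) ∧ (a ⊃ b)) ⊃ ((c ⊃ ¬(a ∨ ¬b)) ∧ (c ∧ ((c ⊃ b) ∧ (b ⊃ (b ∧ ¬a))))))) = min(0, 0) = 0
¬b: Gödel ¬ of 0.98 = 0 (operand ≠ 0)
(b ∨ ¬b) = max(0.98, 0) = 0.98
(((a ⊃ (b ⊃ ¬b)) ∧ (((c ∨ c) ∧ (a ⊃ b)) ⊃ ((c ⊃ ¬(a ∨ ¬b)) ∧ (c ∧ ((c ⊃ b) ∧ (b ⊃ (b ∧ ¬a))))))) ⊃ (b ∨ ¬b)): 0 ≤ 0.98, so result = 1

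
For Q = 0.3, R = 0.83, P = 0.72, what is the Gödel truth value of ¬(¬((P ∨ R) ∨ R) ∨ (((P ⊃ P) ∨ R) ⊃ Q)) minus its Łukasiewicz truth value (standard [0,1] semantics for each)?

-0.70

Gödel evaluation:
  (P ∨ R) = max(0.72, 0.83) = 0.83
  ((P ∨ R) ∨ R) = max(0.83, 0.83) = 0.83
  ¬((P ∨ R) ∨ R): Gödel ¬ of 0.83 = 0 (operand ≠ 0)
  (P ⊃ P): 0.72 ≤ 0.72, so result = 1
  ((P ⊃ P) ∨ R) = max(1, 0.83) = 1
  (((P ⊃ P) ∨ R) ⊃ Q): 1 > 0.3, so result = 0.3
  (¬((P ∨ R) ∨ R) ∨ (((P ⊃ P) ∨ R) ⊃ Q)) = max(0, 0.3) = 0.3
  ¬(¬((P ∨ R) ∨ R) ∨ (((P ⊃ P) ∨ R) ⊃ Q)): Gödel ¬ of 0.3 = 0 (operand ≠ 0)
  Gödel value = 0
Łukasiewicz evaluation:
  (P ∨ R) = max(0.72, 0.83) = 0.83
  ((P ∨ R) ∨ R) = max(0.83, 0.83) = 0.83
  ¬((P ∨ R) ∨ R): Łukasiewicz ¬ gives 1 − 0.83 = 0.17
  (P ⊃ P): min(1, 1 − 0.72 + 0.72) = 1
  ((P ⊃ P) ∨ R) = max(1, 0.83) = 1
  (((P ⊃ P) ∨ R) ⊃ Q): min(1, 1 − 1 + 0.3) = 0.3
  (¬((P ∨ R) ∨ R) ∨ (((P ⊃ P) ∨ R) ⊃ Q)) = max(0.17, 0.3) = 0.3
  ¬(¬((P ∨ R) ∨ R) ∨ (((P ⊃ P) ∨ R) ⊃ Q)): Łukasiewicz ¬ gives 1 − 0.3 = 0.7
  Łukasiewicz value = 0.7
Difference: 0 − 0.7 = -0.70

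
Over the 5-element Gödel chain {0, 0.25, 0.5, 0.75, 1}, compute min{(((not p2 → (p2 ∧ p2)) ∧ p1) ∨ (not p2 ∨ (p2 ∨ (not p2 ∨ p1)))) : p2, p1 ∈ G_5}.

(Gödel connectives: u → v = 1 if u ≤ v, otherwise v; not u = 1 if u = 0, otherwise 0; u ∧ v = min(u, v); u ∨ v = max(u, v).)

0.25

The minimum is attained at p2 = 0.25, p1 = 0:
  not p2: Gödel ¬ of 0.25 = 0 (operand ≠ 0)
  (p2 ∧ p2) = min(0.25, 0.25) = 0.25
  (not p2 → (p2 ∧ p2)): 0 ≤ 0.25, so result = 1
  ((not p2 → (p2 ∧ p2)) ∧ p1) = min(1, 0) = 0
  not p2: Gödel ¬ of 0.25 = 0 (operand ≠ 0)
  not p2: Gödel ¬ of 0.25 = 0 (operand ≠ 0)
  (not p2 ∨ p1) = max(0, 0) = 0
  (p2 ∨ (not p2 ∨ p1)) = max(0.25, 0) = 0.25
  (not p2 ∨ (p2 ∨ (not p2 ∨ p1))) = max(0, 0.25) = 0.25
  (((not p2 → (p2 ∧ p2)) ∧ p1) ∨ (not p2 ∨ (p2 ∨ (not p2 ∨ p1)))) = max(0, 0.25) = 0.25
Checking all 25 assignments confirms none give a value below 0.25.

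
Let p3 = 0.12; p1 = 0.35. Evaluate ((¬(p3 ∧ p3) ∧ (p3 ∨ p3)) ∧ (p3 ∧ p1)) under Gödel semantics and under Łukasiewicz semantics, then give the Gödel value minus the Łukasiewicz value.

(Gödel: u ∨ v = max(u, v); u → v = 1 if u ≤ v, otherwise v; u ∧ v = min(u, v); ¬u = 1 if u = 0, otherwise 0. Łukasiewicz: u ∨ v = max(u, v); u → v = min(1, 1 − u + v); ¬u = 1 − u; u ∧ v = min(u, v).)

Gödel evaluation:
  (p3 ∧ p3) = min(0.12, 0.12) = 0.12
  ¬(p3 ∧ p3): Gödel ¬ of 0.12 = 0 (operand ≠ 0)
  (p3 ∨ p3) = max(0.12, 0.12) = 0.12
  (¬(p3 ∧ p3) ∧ (p3 ∨ p3)) = min(0, 0.12) = 0
  (p3 ∧ p1) = min(0.12, 0.35) = 0.12
  ((¬(p3 ∧ p3) ∧ (p3 ∨ p3)) ∧ (p3 ∧ p1)) = min(0, 0.12) = 0
  Gödel value = 0
Łukasiewicz evaluation:
  (p3 ∧ p3) = min(0.12, 0.12) = 0.12
  ¬(p3 ∧ p3): Łukasiewicz ¬ gives 1 − 0.12 = 0.88
  (p3 ∨ p3) = max(0.12, 0.12) = 0.12
  (¬(p3 ∧ p3) ∧ (p3 ∨ p3)) = min(0.88, 0.12) = 0.12
  (p3 ∧ p1) = min(0.12, 0.35) = 0.12
  ((¬(p3 ∧ p3) ∧ (p3 ∨ p3)) ∧ (p3 ∧ p1)) = min(0.12, 0.12) = 0.12
  Łukasiewicz value = 0.12
Difference: 0 − 0.12 = -0.12

-0.12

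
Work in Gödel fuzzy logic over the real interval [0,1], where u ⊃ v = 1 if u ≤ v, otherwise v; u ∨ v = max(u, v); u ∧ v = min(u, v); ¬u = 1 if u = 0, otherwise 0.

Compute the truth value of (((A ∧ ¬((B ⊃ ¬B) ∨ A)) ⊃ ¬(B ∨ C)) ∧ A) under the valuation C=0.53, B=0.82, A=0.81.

0.81

¬B: Gödel ¬ of 0.82 = 0 (operand ≠ 0)
(B ⊃ ¬B): 0.82 > 0, so result = 0
((B ⊃ ¬B) ∨ A) = max(0, 0.81) = 0.81
¬((B ⊃ ¬B) ∨ A): Gödel ¬ of 0.81 = 0 (operand ≠ 0)
(A ∧ ¬((B ⊃ ¬B) ∨ A)) = min(0.81, 0) = 0
(B ∨ C) = max(0.82, 0.53) = 0.82
¬(B ∨ C): Gödel ¬ of 0.82 = 0 (operand ≠ 0)
((A ∧ ¬((B ⊃ ¬B) ∨ A)) ⊃ ¬(B ∨ C)): 0 ≤ 0, so result = 1
(((A ∧ ¬((B ⊃ ¬B) ∨ A)) ⊃ ¬(B ∨ C)) ∧ A) = min(1, 0.81) = 0.81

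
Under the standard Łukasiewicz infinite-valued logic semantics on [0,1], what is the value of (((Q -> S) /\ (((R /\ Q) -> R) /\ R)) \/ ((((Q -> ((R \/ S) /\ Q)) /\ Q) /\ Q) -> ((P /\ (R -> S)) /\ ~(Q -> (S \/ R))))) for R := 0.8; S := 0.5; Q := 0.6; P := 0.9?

(Q -> S): min(1, 1 − 0.6 + 0.5) = 0.9
(R /\ Q) = min(0.8, 0.6) = 0.6
((R /\ Q) -> R): min(1, 1 − 0.6 + 0.8) = 1
(((R /\ Q) -> R) /\ R) = min(1, 0.8) = 0.8
((Q -> S) /\ (((R /\ Q) -> R) /\ R)) = min(0.9, 0.8) = 0.8
(R \/ S) = max(0.8, 0.5) = 0.8
((R \/ S) /\ Q) = min(0.8, 0.6) = 0.6
(Q -> ((R \/ S) /\ Q)): min(1, 1 − 0.6 + 0.6) = 1
((Q -> ((R \/ S) /\ Q)) /\ Q) = min(1, 0.6) = 0.6
(((Q -> ((R \/ S) /\ Q)) /\ Q) /\ Q) = min(0.6, 0.6) = 0.6
(R -> S): min(1, 1 − 0.8 + 0.5) = 0.7
(P /\ (R -> S)) = min(0.9, 0.7) = 0.7
(S \/ R) = max(0.5, 0.8) = 0.8
(Q -> (S \/ R)): min(1, 1 − 0.6 + 0.8) = 1
~(Q -> (S \/ R)): Łukasiewicz ¬ gives 1 − 1 = 0
((P /\ (R -> S)) /\ ~(Q -> (S \/ R))) = min(0.7, 0) = 0
((((Q -> ((R \/ S) /\ Q)) /\ Q) /\ Q) -> ((P /\ (R -> S)) /\ ~(Q -> (S \/ R)))): min(1, 1 − 0.6 + 0) = 0.4
(((Q -> S) /\ (((R /\ Q) -> R) /\ R)) \/ ((((Q -> ((R \/ S) /\ Q)) /\ Q) /\ Q) -> ((P /\ (R -> S)) /\ ~(Q -> (S \/ R))))) = max(0.8, 0.4) = 0.8

0.80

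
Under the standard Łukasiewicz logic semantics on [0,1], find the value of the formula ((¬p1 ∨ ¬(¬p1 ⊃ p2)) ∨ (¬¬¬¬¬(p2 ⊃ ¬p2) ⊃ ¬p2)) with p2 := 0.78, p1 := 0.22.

0.78

¬p1: Łukasiewicz ¬ gives 1 − 0.22 = 0.78
¬p1: Łukasiewicz ¬ gives 1 − 0.22 = 0.78
(¬p1 ⊃ p2): min(1, 1 − 0.78 + 0.78) = 1
¬(¬p1 ⊃ p2): Łukasiewicz ¬ gives 1 − 1 = 0
(¬p1 ∨ ¬(¬p1 ⊃ p2)) = max(0.78, 0) = 0.78
¬p2: Łukasiewicz ¬ gives 1 − 0.78 = 0.22
(p2 ⊃ ¬p2): min(1, 1 − 0.78 + 0.22) = 0.44
¬(p2 ⊃ ¬p2): Łukasiewicz ¬ gives 1 − 0.44 = 0.56
¬¬(p2 ⊃ ¬p2): Łukasiewicz ¬ gives 1 − 0.56 = 0.44
¬¬¬(p2 ⊃ ¬p2): Łukasiewicz ¬ gives 1 − 0.44 = 0.56
¬¬¬¬(p2 ⊃ ¬p2): Łukasiewicz ¬ gives 1 − 0.56 = 0.44
¬¬¬¬¬(p2 ⊃ ¬p2): Łukasiewicz ¬ gives 1 − 0.44 = 0.56
¬p2: Łukasiewicz ¬ gives 1 − 0.78 = 0.22
(¬¬¬¬¬(p2 ⊃ ¬p2) ⊃ ¬p2): min(1, 1 − 0.56 + 0.22) = 0.66
((¬p1 ∨ ¬(¬p1 ⊃ p2)) ∨ (¬¬¬¬¬(p2 ⊃ ¬p2) ⊃ ¬p2)) = max(0.78, 0.66) = 0.78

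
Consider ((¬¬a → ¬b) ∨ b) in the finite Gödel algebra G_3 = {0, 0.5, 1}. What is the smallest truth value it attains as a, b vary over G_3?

0.50

The minimum is attained at a = 0.5, b = 0.5:
  ¬a: Gödel ¬ of 0.5 = 0 (operand ≠ 0)
  ¬¬a: Gödel ¬ of 0 = 1 (operand is 0)
  ¬b: Gödel ¬ of 0.5 = 0 (operand ≠ 0)
  (¬¬a → ¬b): 1 > 0, so result = 0
  ((¬¬a → ¬b) ∨ b) = max(0, 0.5) = 0.5
Checking all 9 assignments confirms none give a value below 0.50.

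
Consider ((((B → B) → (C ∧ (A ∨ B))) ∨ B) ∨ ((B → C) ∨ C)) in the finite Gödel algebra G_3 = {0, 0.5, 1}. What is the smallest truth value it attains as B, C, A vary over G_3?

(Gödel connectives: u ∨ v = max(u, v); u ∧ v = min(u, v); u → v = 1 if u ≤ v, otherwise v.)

The minimum is attained at B = 0.5, C = 0, A = 0:
  (B → B): 0.5 ≤ 0.5, so result = 1
  (A ∨ B) = max(0, 0.5) = 0.5
  (C ∧ (A ∨ B)) = min(0, 0.5) = 0
  ((B → B) → (C ∧ (A ∨ B))): 1 > 0, so result = 0
  (((B → B) → (C ∧ (A ∨ B))) ∨ B) = max(0, 0.5) = 0.5
  (B → C): 0.5 > 0, so result = 0
  ((B → C) ∨ C) = max(0, 0) = 0
  ((((B → B) → (C ∧ (A ∨ B))) ∨ B) ∨ ((B → C) ∨ C)) = max(0.5, 0) = 0.5
Checking all 27 assignments confirms none give a value below 0.50.

0.50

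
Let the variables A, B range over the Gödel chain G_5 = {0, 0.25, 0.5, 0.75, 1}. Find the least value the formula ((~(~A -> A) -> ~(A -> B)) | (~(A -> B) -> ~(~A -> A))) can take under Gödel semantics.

Every assignment gives 1. For instance at A = 0, B = 0:
  ~A: Gödel ¬ of 0 = 1 (operand is 0)
  (~A -> A): 1 > 0, so result = 0
  ~(~A -> A): Gödel ¬ of 0 = 1 (operand is 0)
  (A -> B): 0 ≤ 0, so result = 1
  ~(A -> B): Gödel ¬ of 1 = 0 (operand ≠ 0)
  (~(~A -> A) -> ~(A -> B)): 1 > 0, so result = 0
  (A -> B): 0 ≤ 0, so result = 1
  ~(A -> B): Gödel ¬ of 1 = 0 (operand ≠ 0)
  ~A: Gödel ¬ of 0 = 1 (operand is 0)
  (~A -> A): 1 > 0, so result = 0
  ~(~A -> A): Gödel ¬ of 0 = 1 (operand is 0)
  (~(A -> B) -> ~(~A -> A)): 0 ≤ 1, so result = 1
  ((~(~A -> A) -> ~(A -> B)) | (~(A -> B) -> ~(~A -> A))) = max(0, 1) = 1
All 25 assignments give value 1 — the formula is a G_5-tautology.

1.00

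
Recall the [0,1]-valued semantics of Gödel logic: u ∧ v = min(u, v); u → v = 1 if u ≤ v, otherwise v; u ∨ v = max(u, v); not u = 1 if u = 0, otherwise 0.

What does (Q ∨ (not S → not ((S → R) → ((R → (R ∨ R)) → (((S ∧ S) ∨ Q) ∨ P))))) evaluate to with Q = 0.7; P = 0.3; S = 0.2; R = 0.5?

1.00

not S: Gödel ¬ of 0.2 = 0 (operand ≠ 0)
(S → R): 0.2 ≤ 0.5, so result = 1
(R ∨ R) = max(0.5, 0.5) = 0.5
(R → (R ∨ R)): 0.5 ≤ 0.5, so result = 1
(S ∧ S) = min(0.2, 0.2) = 0.2
((S ∧ S) ∨ Q) = max(0.2, 0.7) = 0.7
(((S ∧ S) ∨ Q) ∨ P) = max(0.7, 0.3) = 0.7
((R → (R ∨ R)) → (((S ∧ S) ∨ Q) ∨ P)): 1 > 0.7, so result = 0.7
((S → R) → ((R → (R ∨ R)) → (((S ∧ S) ∨ Q) ∨ P))): 1 > 0.7, so result = 0.7
not ((S → R) → ((R → (R ∨ R)) → (((S ∧ S) ∨ Q) ∨ P))): Gödel ¬ of 0.7 = 0 (operand ≠ 0)
(not S → not ((S → R) → ((R → (R ∨ R)) → (((S ∧ S) ∨ Q) ∨ P)))): 0 ≤ 0, so result = 1
(Q ∨ (not S → not ((S → R) → ((R → (R ∨ R)) → (((S ∧ S) ∨ Q) ∨ P))))) = max(0.7, 1) = 1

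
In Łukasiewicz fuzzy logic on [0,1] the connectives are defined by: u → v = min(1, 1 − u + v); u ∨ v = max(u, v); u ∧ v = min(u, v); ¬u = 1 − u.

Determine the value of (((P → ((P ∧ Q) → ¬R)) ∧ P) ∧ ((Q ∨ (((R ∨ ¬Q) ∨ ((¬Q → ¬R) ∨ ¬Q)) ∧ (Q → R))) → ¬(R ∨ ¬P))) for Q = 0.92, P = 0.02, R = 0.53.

0.02

(P ∧ Q) = min(0.02, 0.92) = 0.02
¬R: Łukasiewicz ¬ gives 1 − 0.53 = 0.47
((P ∧ Q) → ¬R): min(1, 1 − 0.02 + 0.47) = 1
(P → ((P ∧ Q) → ¬R)): min(1, 1 − 0.02 + 1) = 1
((P → ((P ∧ Q) → ¬R)) ∧ P) = min(1, 0.02) = 0.02
¬Q: Łukasiewicz ¬ gives 1 − 0.92 = 0.08
(R ∨ ¬Q) = max(0.53, 0.08) = 0.53
¬Q: Łukasiewicz ¬ gives 1 − 0.92 = 0.08
¬R: Łukasiewicz ¬ gives 1 − 0.53 = 0.47
(¬Q → ¬R): min(1, 1 − 0.08 + 0.47) = 1
¬Q: Łukasiewicz ¬ gives 1 − 0.92 = 0.08
((¬Q → ¬R) ∨ ¬Q) = max(1, 0.08) = 1
((R ∨ ¬Q) ∨ ((¬Q → ¬R) ∨ ¬Q)) = max(0.53, 1) = 1
(Q → R): min(1, 1 − 0.92 + 0.53) = 0.61
(((R ∨ ¬Q) ∨ ((¬Q → ¬R) ∨ ¬Q)) ∧ (Q → R)) = min(1, 0.61) = 0.61
(Q ∨ (((R ∨ ¬Q) ∨ ((¬Q → ¬R) ∨ ¬Q)) ∧ (Q → R))) = max(0.92, 0.61) = 0.92
¬P: Łukasiewicz ¬ gives 1 − 0.02 = 0.98
(R ∨ ¬P) = max(0.53, 0.98) = 0.98
¬(R ∨ ¬P): Łukasiewicz ¬ gives 1 − 0.98 = 0.02
((Q ∨ (((R ∨ ¬Q) ∨ ((¬Q → ¬R) ∨ ¬Q)) ∧ (Q → R))) → ¬(R ∨ ¬P)): min(1, 1 − 0.92 + 0.02) = 0.1
(((P → ((P ∧ Q) → ¬R)) ∧ P) ∧ ((Q ∨ (((R ∨ ¬Q) ∨ ((¬Q → ¬R) ∨ ¬Q)) ∧ (Q → R))) → ¬(R ∨ ¬P))) = min(0.02, 0.1) = 0.02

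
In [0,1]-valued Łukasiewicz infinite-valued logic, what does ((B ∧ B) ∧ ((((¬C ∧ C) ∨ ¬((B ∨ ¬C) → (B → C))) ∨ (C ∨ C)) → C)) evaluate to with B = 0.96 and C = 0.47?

0.96

(B ∧ B) = min(0.96, 0.96) = 0.96
¬C: Łukasiewicz ¬ gives 1 − 0.47 = 0.53
(¬C ∧ C) = min(0.53, 0.47) = 0.47
¬C: Łukasiewicz ¬ gives 1 − 0.47 = 0.53
(B ∨ ¬C) = max(0.96, 0.53) = 0.96
(B → C): min(1, 1 − 0.96 + 0.47) = 0.51
((B ∨ ¬C) → (B → C)): min(1, 1 − 0.96 + 0.51) = 0.55
¬((B ∨ ¬C) → (B → C)): Łukasiewicz ¬ gives 1 − 0.55 = 0.45
((¬C ∧ C) ∨ ¬((B ∨ ¬C) → (B → C))) = max(0.47, 0.45) = 0.47
(C ∨ C) = max(0.47, 0.47) = 0.47
(((¬C ∧ C) ∨ ¬((B ∨ ¬C) → (B → C))) ∨ (C ∨ C)) = max(0.47, 0.47) = 0.47
((((¬C ∧ C) ∨ ¬((B ∨ ¬C) → (B → C))) ∨ (C ∨ C)) → C): min(1, 1 − 0.47 + 0.47) = 1
((B ∧ B) ∧ ((((¬C ∧ C) ∨ ¬((B ∨ ¬C) → (B → C))) ∨ (C ∨ C)) → C)) = min(0.96, 1) = 0.96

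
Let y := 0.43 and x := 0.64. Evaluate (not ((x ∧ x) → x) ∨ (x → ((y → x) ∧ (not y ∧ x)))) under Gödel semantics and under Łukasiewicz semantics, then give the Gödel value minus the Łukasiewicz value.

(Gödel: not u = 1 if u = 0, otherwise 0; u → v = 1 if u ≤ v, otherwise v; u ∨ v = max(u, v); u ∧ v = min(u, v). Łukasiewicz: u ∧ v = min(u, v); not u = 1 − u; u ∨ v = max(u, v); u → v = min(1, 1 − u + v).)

Gödel evaluation:
  (x ∧ x) = min(0.64, 0.64) = 0.64
  ((x ∧ x) → x): 0.64 ≤ 0.64, so result = 1
  not ((x ∧ x) → x): Gödel ¬ of 1 = 0 (operand ≠ 0)
  (y → x): 0.43 ≤ 0.64, so result = 1
  not y: Gödel ¬ of 0.43 = 0 (operand ≠ 0)
  (not y ∧ x) = min(0, 0.64) = 0
  ((y → x) ∧ (not y ∧ x)) = min(1, 0) = 0
  (x → ((y → x) ∧ (not y ∧ x))): 0.64 > 0, so result = 0
  (not ((x ∧ x) → x) ∨ (x → ((y → x) ∧ (not y ∧ x)))) = max(0, 0) = 0
  Gödel value = 0
Łukasiewicz evaluation:
  (x ∧ x) = min(0.64, 0.64) = 0.64
  ((x ∧ x) → x): min(1, 1 − 0.64 + 0.64) = 1
  not ((x ∧ x) → x): Łukasiewicz ¬ gives 1 − 1 = 0
  (y → x): min(1, 1 − 0.43 + 0.64) = 1
  not y: Łukasiewicz ¬ gives 1 − 0.43 = 0.57
  (not y ∧ x) = min(0.57, 0.64) = 0.57
  ((y → x) ∧ (not y ∧ x)) = min(1, 0.57) = 0.57
  (x → ((y → x) ∧ (not y ∧ x))): min(1, 1 − 0.64 + 0.57) = 0.93
  (not ((x ∧ x) → x) ∨ (x → ((y → x) ∧ (not y ∧ x)))) = max(0, 0.93) = 0.93
  Łukasiewicz value = 0.93
Difference: 0 − 0.93 = -0.93

-0.93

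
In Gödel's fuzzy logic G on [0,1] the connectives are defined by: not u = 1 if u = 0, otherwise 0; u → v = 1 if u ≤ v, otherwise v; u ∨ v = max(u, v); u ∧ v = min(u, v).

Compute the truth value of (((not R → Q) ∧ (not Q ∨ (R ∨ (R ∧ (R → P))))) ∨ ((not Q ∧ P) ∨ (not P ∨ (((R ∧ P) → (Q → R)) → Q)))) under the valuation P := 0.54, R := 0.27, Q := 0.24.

not R: Gödel ¬ of 0.27 = 0 (operand ≠ 0)
(not R → Q): 0 ≤ 0.24, so result = 1
not Q: Gödel ¬ of 0.24 = 0 (operand ≠ 0)
(R → P): 0.27 ≤ 0.54, so result = 1
(R ∧ (R → P)) = min(0.27, 1) = 0.27
(R ∨ (R ∧ (R → P))) = max(0.27, 0.27) = 0.27
(not Q ∨ (R ∨ (R ∧ (R → P)))) = max(0, 0.27) = 0.27
((not R → Q) ∧ (not Q ∨ (R ∨ (R ∧ (R → P))))) = min(1, 0.27) = 0.27
not Q: Gödel ¬ of 0.24 = 0 (operand ≠ 0)
(not Q ∧ P) = min(0, 0.54) = 0
not P: Gödel ¬ of 0.54 = 0 (operand ≠ 0)
(R ∧ P) = min(0.27, 0.54) = 0.27
(Q → R): 0.24 ≤ 0.27, so result = 1
((R ∧ P) → (Q → R)): 0.27 ≤ 1, so result = 1
(((R ∧ P) → (Q → R)) → Q): 1 > 0.24, so result = 0.24
(not P ∨ (((R ∧ P) → (Q → R)) → Q)) = max(0, 0.24) = 0.24
((not Q ∧ P) ∨ (not P ∨ (((R ∧ P) → (Q → R)) → Q))) = max(0, 0.24) = 0.24
(((not R → Q) ∧ (not Q ∨ (R ∨ (R ∧ (R → P))))) ∨ ((not Q ∧ P) ∨ (not P ∨ (((R ∧ P) → (Q → R)) → Q)))) = max(0.27, 0.24) = 0.27

0.27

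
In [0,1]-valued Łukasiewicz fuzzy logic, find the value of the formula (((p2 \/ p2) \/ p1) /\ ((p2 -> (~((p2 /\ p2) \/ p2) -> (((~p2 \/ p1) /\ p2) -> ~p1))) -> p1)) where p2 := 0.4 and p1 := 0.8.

0.80

(p2 \/ p2) = max(0.4, 0.4) = 0.4
((p2 \/ p2) \/ p1) = max(0.4, 0.8) = 0.8
(p2 /\ p2) = min(0.4, 0.4) = 0.4
((p2 /\ p2) \/ p2) = max(0.4, 0.4) = 0.4
~((p2 /\ p2) \/ p2): Łukasiewicz ¬ gives 1 − 0.4 = 0.6
~p2: Łukasiewicz ¬ gives 1 − 0.4 = 0.6
(~p2 \/ p1) = max(0.6, 0.8) = 0.8
((~p2 \/ p1) /\ p2) = min(0.8, 0.4) = 0.4
~p1: Łukasiewicz ¬ gives 1 − 0.8 = 0.2
(((~p2 \/ p1) /\ p2) -> ~p1): min(1, 1 − 0.4 + 0.2) = 0.8
(~((p2 /\ p2) \/ p2) -> (((~p2 \/ p1) /\ p2) -> ~p1)): min(1, 1 − 0.6 + 0.8) = 1
(p2 -> (~((p2 /\ p2) \/ p2) -> (((~p2 \/ p1) /\ p2) -> ~p1))): min(1, 1 − 0.4 + 1) = 1
((p2 -> (~((p2 /\ p2) \/ p2) -> (((~p2 \/ p1) /\ p2) -> ~p1))) -> p1): min(1, 1 − 1 + 0.8) = 0.8
(((p2 \/ p2) \/ p1) /\ ((p2 -> (~((p2 /\ p2) \/ p2) -> (((~p2 \/ p1) /\ p2) -> ~p1))) -> p1)) = min(0.8, 0.8) = 0.8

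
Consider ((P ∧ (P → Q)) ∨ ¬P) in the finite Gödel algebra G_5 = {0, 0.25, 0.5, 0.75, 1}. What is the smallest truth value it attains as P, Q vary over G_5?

The minimum is attained at P = 0.25, Q = 0:
  (P → Q): 0.25 > 0, so result = 0
  (P ∧ (P → Q)) = min(0.25, 0) = 0
  ¬P: Gödel ¬ of 0.25 = 0 (operand ≠ 0)
  ((P ∧ (P → Q)) ∨ ¬P) = max(0, 0) = 0
Checking all 25 assignments confirms none give a value below 0.00.

0.00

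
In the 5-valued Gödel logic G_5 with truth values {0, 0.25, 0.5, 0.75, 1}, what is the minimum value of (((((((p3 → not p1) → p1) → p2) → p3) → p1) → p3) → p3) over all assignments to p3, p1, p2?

The minimum is attained at p3 = 0.25, p1 = 0, p2 = 0:
  not p1: Gödel ¬ of 0 = 1 (operand is 0)
  (p3 → not p1): 0.25 ≤ 1, so result = 1
  ((p3 → not p1) → p1): 1 > 0, so result = 0
  (((p3 → not p1) → p1) → p2): 0 ≤ 0, so result = 1
  ((((p3 → not p1) → p1) → p2) → p3): 1 > 0.25, so result = 0.25
  (((((p3 → not p1) → p1) → p2) → p3) → p1): 0.25 > 0, so result = 0
  ((((((p3 → not p1) → p1) → p2) → p3) → p1) → p3): 0 ≤ 0.25, so result = 1
  (((((((p3 → not p1) → p1) → p2) → p3) → p1) → p3) → p3): 1 > 0.25, so result = 0.25
Checking all 125 assignments confirms none give a value below 0.25.

0.25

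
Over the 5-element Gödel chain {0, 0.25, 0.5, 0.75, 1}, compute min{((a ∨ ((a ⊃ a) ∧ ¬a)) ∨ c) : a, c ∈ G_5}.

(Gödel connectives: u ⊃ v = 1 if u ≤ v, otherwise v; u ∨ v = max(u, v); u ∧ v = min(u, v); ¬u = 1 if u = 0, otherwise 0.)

0.25

The minimum is attained at a = 0.25, c = 0:
  (a ⊃ a): 0.25 ≤ 0.25, so result = 1
  ¬a: Gödel ¬ of 0.25 = 0 (operand ≠ 0)
  ((a ⊃ a) ∧ ¬a) = min(1, 0) = 0
  (a ∨ ((a ⊃ a) ∧ ¬a)) = max(0.25, 0) = 0.25
  ((a ∨ ((a ⊃ a) ∧ ¬a)) ∨ c) = max(0.25, 0) = 0.25
Checking all 25 assignments confirms none give a value below 0.25.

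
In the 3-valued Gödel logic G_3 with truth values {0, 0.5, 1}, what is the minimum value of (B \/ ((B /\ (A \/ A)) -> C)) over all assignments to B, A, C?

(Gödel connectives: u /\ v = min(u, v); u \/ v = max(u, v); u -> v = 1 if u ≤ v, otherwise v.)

0.50

The minimum is attained at B = 0.5, A = 0.5, C = 0:
  (A \/ A) = max(0.5, 0.5) = 0.5
  (B /\ (A \/ A)) = min(0.5, 0.5) = 0.5
  ((B /\ (A \/ A)) -> C): 0.5 > 0, so result = 0
  (B \/ ((B /\ (A \/ A)) -> C)) = max(0.5, 0) = 0.5
Checking all 27 assignments confirms none give a value below 0.50.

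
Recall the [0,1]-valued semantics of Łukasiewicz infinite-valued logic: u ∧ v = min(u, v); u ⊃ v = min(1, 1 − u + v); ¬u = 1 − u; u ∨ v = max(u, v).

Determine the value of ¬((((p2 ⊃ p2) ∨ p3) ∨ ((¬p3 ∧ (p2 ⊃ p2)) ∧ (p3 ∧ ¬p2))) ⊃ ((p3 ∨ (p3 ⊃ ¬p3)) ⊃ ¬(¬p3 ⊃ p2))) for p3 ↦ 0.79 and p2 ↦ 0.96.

0.79

(p2 ⊃ p2): min(1, 1 − 0.96 + 0.96) = 1
((p2 ⊃ p2) ∨ p3) = max(1, 0.79) = 1
¬p3: Łukasiewicz ¬ gives 1 − 0.79 = 0.21
(p2 ⊃ p2): min(1, 1 − 0.96 + 0.96) = 1
(¬p3 ∧ (p2 ⊃ p2)) = min(0.21, 1) = 0.21
¬p2: Łukasiewicz ¬ gives 1 − 0.96 = 0.04
(p3 ∧ ¬p2) = min(0.79, 0.04) = 0.04
((¬p3 ∧ (p2 ⊃ p2)) ∧ (p3 ∧ ¬p2)) = min(0.21, 0.04) = 0.04
(((p2 ⊃ p2) ∨ p3) ∨ ((¬p3 ∧ (p2 ⊃ p2)) ∧ (p3 ∧ ¬p2))) = max(1, 0.04) = 1
¬p3: Łukasiewicz ¬ gives 1 − 0.79 = 0.21
(p3 ⊃ ¬p3): min(1, 1 − 0.79 + 0.21) = 0.42
(p3 ∨ (p3 ⊃ ¬p3)) = max(0.79, 0.42) = 0.79
¬p3: Łukasiewicz ¬ gives 1 − 0.79 = 0.21
(¬p3 ⊃ p2): min(1, 1 − 0.21 + 0.96) = 1
¬(¬p3 ⊃ p2): Łukasiewicz ¬ gives 1 − 1 = 0
((p3 ∨ (p3 ⊃ ¬p3)) ⊃ ¬(¬p3 ⊃ p2)): min(1, 1 − 0.79 + 0) = 0.21
((((p2 ⊃ p2) ∨ p3) ∨ ((¬p3 ∧ (p2 ⊃ p2)) ∧ (p3 ∧ ¬p2))) ⊃ ((p3 ∨ (p3 ⊃ ¬p3)) ⊃ ¬(¬p3 ⊃ p2))): min(1, 1 − 1 + 0.21) = 0.21
¬((((p2 ⊃ p2) ∨ p3) ∨ ((¬p3 ∧ (p2 ⊃ p2)) ∧ (p3 ∧ ¬p2))) ⊃ ((p3 ∨ (p3 ⊃ ¬p3)) ⊃ ¬(¬p3 ⊃ p2))): Łukasiewicz ¬ gives 1 − 0.21 = 0.79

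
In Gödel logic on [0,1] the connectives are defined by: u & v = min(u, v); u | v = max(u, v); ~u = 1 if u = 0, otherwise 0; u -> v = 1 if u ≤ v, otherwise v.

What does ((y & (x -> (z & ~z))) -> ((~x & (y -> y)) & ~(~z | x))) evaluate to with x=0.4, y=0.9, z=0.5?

~z: Gödel ¬ of 0.5 = 0 (operand ≠ 0)
(z & ~z) = min(0.5, 0) = 0
(x -> (z & ~z)): 0.4 > 0, so result = 0
(y & (x -> (z & ~z))) = min(0.9, 0) = 0
~x: Gödel ¬ of 0.4 = 0 (operand ≠ 0)
(y -> y): 0.9 ≤ 0.9, so result = 1
(~x & (y -> y)) = min(0, 1) = 0
~z: Gödel ¬ of 0.5 = 0 (operand ≠ 0)
(~z | x) = max(0, 0.4) = 0.4
~(~z | x): Gödel ¬ of 0.4 = 0 (operand ≠ 0)
((~x & (y -> y)) & ~(~z | x)) = min(0, 0) = 0
((y & (x -> (z & ~z))) -> ((~x & (y -> y)) & ~(~z | x))): 0 ≤ 0, so result = 1

1.00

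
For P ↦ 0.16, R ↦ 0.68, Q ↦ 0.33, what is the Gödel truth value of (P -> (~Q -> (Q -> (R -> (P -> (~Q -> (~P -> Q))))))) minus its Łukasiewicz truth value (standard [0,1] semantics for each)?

0.00

Gödel evaluation:
  ~Q: Gödel ¬ of 0.33 = 0 (operand ≠ 0)
  ~Q: Gödel ¬ of 0.33 = 0 (operand ≠ 0)
  ~P: Gödel ¬ of 0.16 = 0 (operand ≠ 0)
  (~P -> Q): 0 ≤ 0.33, so result = 1
  (~Q -> (~P -> Q)): 0 ≤ 1, so result = 1
  (P -> (~Q -> (~P -> Q))): 0.16 ≤ 1, so result = 1
  (R -> (P -> (~Q -> (~P -> Q)))): 0.68 ≤ 1, so result = 1
  (Q -> (R -> (P -> (~Q -> (~P -> Q))))): 0.33 ≤ 1, so result = 1
  (~Q -> (Q -> (R -> (P -> (~Q -> (~P -> Q)))))): 0 ≤ 1, so result = 1
  (P -> (~Q -> (Q -> (R -> (P -> (~Q -> (~P -> Q))))))): 0.16 ≤ 1, so result = 1
  Gödel value = 1
Łukasiewicz evaluation:
  ~Q: Łukasiewicz ¬ gives 1 − 0.33 = 0.67
  ~Q: Łukasiewicz ¬ gives 1 − 0.33 = 0.67
  ~P: Łukasiewicz ¬ gives 1 − 0.16 = 0.84
  (~P -> Q): min(1, 1 − 0.84 + 0.33) = 0.49
  (~Q -> (~P -> Q)): min(1, 1 − 0.67 + 0.49) = 0.82
  (P -> (~Q -> (~P -> Q))): min(1, 1 − 0.16 + 0.82) = 1
  (R -> (P -> (~Q -> (~P -> Q)))): min(1, 1 − 0.68 + 1) = 1
  (Q -> (R -> (P -> (~Q -> (~P -> Q))))): min(1, 1 − 0.33 + 1) = 1
  (~Q -> (Q -> (R -> (P -> (~Q -> (~P -> Q)))))): min(1, 1 − 0.67 + 1) = 1
  (P -> (~Q -> (Q -> (R -> (P -> (~Q -> (~P -> Q))))))): min(1, 1 − 0.16 + 1) = 1
  Łukasiewicz value = 1
Difference: 1 − 1 = 0.00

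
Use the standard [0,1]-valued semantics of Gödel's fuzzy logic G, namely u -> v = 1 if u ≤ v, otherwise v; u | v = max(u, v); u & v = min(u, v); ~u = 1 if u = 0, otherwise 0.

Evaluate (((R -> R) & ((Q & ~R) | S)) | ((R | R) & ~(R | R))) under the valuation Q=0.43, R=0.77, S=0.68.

(R -> R): 0.77 ≤ 0.77, so result = 1
~R: Gödel ¬ of 0.77 = 0 (operand ≠ 0)
(Q & ~R) = min(0.43, 0) = 0
((Q & ~R) | S) = max(0, 0.68) = 0.68
((R -> R) & ((Q & ~R) | S)) = min(1, 0.68) = 0.68
(R | R) = max(0.77, 0.77) = 0.77
(R | R) = max(0.77, 0.77) = 0.77
~(R | R): Gödel ¬ of 0.77 = 0 (operand ≠ 0)
((R | R) & ~(R | R)) = min(0.77, 0) = 0
(((R -> R) & ((Q & ~R) | S)) | ((R | R) & ~(R | R))) = max(0.68, 0) = 0.68

0.68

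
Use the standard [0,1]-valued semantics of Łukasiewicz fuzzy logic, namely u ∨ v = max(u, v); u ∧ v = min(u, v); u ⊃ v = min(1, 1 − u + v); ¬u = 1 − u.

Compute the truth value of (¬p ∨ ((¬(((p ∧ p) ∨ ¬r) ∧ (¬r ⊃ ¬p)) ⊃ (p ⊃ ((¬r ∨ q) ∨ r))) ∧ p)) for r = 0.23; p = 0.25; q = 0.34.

¬p: Łukasiewicz ¬ gives 1 − 0.25 = 0.75
(p ∧ p) = min(0.25, 0.25) = 0.25
¬r: Łukasiewicz ¬ gives 1 − 0.23 = 0.77
((p ∧ p) ∨ ¬r) = max(0.25, 0.77) = 0.77
¬r: Łukasiewicz ¬ gives 1 − 0.23 = 0.77
¬p: Łukasiewicz ¬ gives 1 − 0.25 = 0.75
(¬r ⊃ ¬p): min(1, 1 − 0.77 + 0.75) = 0.98
(((p ∧ p) ∨ ¬r) ∧ (¬r ⊃ ¬p)) = min(0.77, 0.98) = 0.77
¬(((p ∧ p) ∨ ¬r) ∧ (¬r ⊃ ¬p)): Łukasiewicz ¬ gives 1 − 0.77 = 0.23
¬r: Łukasiewicz ¬ gives 1 − 0.23 = 0.77
(¬r ∨ q) = max(0.77, 0.34) = 0.77
((¬r ∨ q) ∨ r) = max(0.77, 0.23) = 0.77
(p ⊃ ((¬r ∨ q) ∨ r)): min(1, 1 − 0.25 + 0.77) = 1
(¬(((p ∧ p) ∨ ¬r) ∧ (¬r ⊃ ¬p)) ⊃ (p ⊃ ((¬r ∨ q) ∨ r))): min(1, 1 − 0.23 + 1) = 1
((¬(((p ∧ p) ∨ ¬r) ∧ (¬r ⊃ ¬p)) ⊃ (p ⊃ ((¬r ∨ q) ∨ r))) ∧ p) = min(1, 0.25) = 0.25
(¬p ∨ ((¬(((p ∧ p) ∨ ¬r) ∧ (¬r ⊃ ¬p)) ⊃ (p ⊃ ((¬r ∨ q) ∨ r))) ∧ p)) = max(0.75, 0.25) = 0.75

0.75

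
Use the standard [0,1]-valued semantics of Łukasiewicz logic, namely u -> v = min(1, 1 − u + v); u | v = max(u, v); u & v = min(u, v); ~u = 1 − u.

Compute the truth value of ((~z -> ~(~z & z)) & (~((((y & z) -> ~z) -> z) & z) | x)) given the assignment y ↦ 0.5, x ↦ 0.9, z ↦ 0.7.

~z: Łukasiewicz ¬ gives 1 − 0.7 = 0.3
~z: Łukasiewicz ¬ gives 1 − 0.7 = 0.3
(~z & z) = min(0.3, 0.7) = 0.3
~(~z & z): Łukasiewicz ¬ gives 1 − 0.3 = 0.7
(~z -> ~(~z & z)): min(1, 1 − 0.3 + 0.7) = 1
(y & z) = min(0.5, 0.7) = 0.5
~z: Łukasiewicz ¬ gives 1 − 0.7 = 0.3
((y & z) -> ~z): min(1, 1 − 0.5 + 0.3) = 0.8
(((y & z) -> ~z) -> z): min(1, 1 − 0.8 + 0.7) = 0.9
((((y & z) -> ~z) -> z) & z) = min(0.9, 0.7) = 0.7
~((((y & z) -> ~z) -> z) & z): Łukasiewicz ¬ gives 1 − 0.7 = 0.3
(~((((y & z) -> ~z) -> z) & z) | x) = max(0.3, 0.9) = 0.9
((~z -> ~(~z & z)) & (~((((y & z) -> ~z) -> z) & z) | x)) = min(1, 0.9) = 0.9

0.90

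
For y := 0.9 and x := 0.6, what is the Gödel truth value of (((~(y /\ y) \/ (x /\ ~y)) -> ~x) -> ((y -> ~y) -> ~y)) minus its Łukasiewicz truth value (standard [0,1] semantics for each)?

Gödel evaluation:
  (y /\ y) = min(0.9, 0.9) = 0.9
  ~(y /\ y): Gödel ¬ of 0.9 = 0 (operand ≠ 0)
  ~y: Gödel ¬ of 0.9 = 0 (operand ≠ 0)
  (x /\ ~y) = min(0.6, 0) = 0
  (~(y /\ y) \/ (x /\ ~y)) = max(0, 0) = 0
  ~x: Gödel ¬ of 0.6 = 0 (operand ≠ 0)
  ((~(y /\ y) \/ (x /\ ~y)) -> ~x): 0 ≤ 0, so result = 1
  ~y: Gödel ¬ of 0.9 = 0 (operand ≠ 0)
  (y -> ~y): 0.9 > 0, so result = 0
  ~y: Gödel ¬ of 0.9 = 0 (operand ≠ 0)
  ((y -> ~y) -> ~y): 0 ≤ 0, so result = 1
  (((~(y /\ y) \/ (x /\ ~y)) -> ~x) -> ((y -> ~y) -> ~y)): 1 ≤ 1, so result = 1
  Gödel value = 1
Łukasiewicz evaluation:
  (y /\ y) = min(0.9, 0.9) = 0.9
  ~(y /\ y): Łukasiewicz ¬ gives 1 − 0.9 = 0.1
  ~y: Łukasiewicz ¬ gives 1 − 0.9 = 0.1
  (x /\ ~y) = min(0.6, 0.1) = 0.1
  (~(y /\ y) \/ (x /\ ~y)) = max(0.1, 0.1) = 0.1
  ~x: Łukasiewicz ¬ gives 1 − 0.6 = 0.4
  ((~(y /\ y) \/ (x /\ ~y)) -> ~x): min(1, 1 − 0.1 + 0.4) = 1
  ~y: Łukasiewicz ¬ gives 1 − 0.9 = 0.1
  (y -> ~y): min(1, 1 − 0.9 + 0.1) = 0.2
  ~y: Łukasiewicz ¬ gives 1 − 0.9 = 0.1
  ((y -> ~y) -> ~y): min(1, 1 − 0.2 + 0.1) = 0.9
  (((~(y /\ y) \/ (x /\ ~y)) -> ~x) -> ((y -> ~y) -> ~y)): min(1, 1 − 1 + 0.9) = 0.9
  Łukasiewicz value = 0.9
Difference: 1 − 0.9 = 0.10

0.10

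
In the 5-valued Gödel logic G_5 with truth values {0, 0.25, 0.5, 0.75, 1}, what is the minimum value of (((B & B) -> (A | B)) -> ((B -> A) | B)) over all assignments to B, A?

0.25

The minimum is attained at B = 0.25, A = 0:
  (B & B) = min(0.25, 0.25) = 0.25
  (A | B) = max(0, 0.25) = 0.25
  ((B & B) -> (A | B)): 0.25 ≤ 0.25, so result = 1
  (B -> A): 0.25 > 0, so result = 0
  ((B -> A) | B) = max(0, 0.25) = 0.25
  (((B & B) -> (A | B)) -> ((B -> A) | B)): 1 > 0.25, so result = 0.25
Checking all 25 assignments confirms none give a value below 0.25.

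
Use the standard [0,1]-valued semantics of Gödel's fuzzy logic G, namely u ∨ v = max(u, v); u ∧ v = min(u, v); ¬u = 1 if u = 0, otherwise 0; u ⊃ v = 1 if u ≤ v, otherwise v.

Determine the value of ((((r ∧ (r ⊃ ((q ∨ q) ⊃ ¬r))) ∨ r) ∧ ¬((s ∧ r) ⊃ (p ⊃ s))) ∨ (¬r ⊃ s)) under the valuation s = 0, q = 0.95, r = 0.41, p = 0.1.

(q ∨ q) = max(0.95, 0.95) = 0.95
¬r: Gödel ¬ of 0.41 = 0 (operand ≠ 0)
((q ∨ q) ⊃ ¬r): 0.95 > 0, so result = 0
(r ⊃ ((q ∨ q) ⊃ ¬r)): 0.41 > 0, so result = 0
(r ∧ (r ⊃ ((q ∨ q) ⊃ ¬r))) = min(0.41, 0) = 0
((r ∧ (r ⊃ ((q ∨ q) ⊃ ¬r))) ∨ r) = max(0, 0.41) = 0.41
(s ∧ r) = min(0, 0.41) = 0
(p ⊃ s): 0.1 > 0, so result = 0
((s ∧ r) ⊃ (p ⊃ s)): 0 ≤ 0, so result = 1
¬((s ∧ r) ⊃ (p ⊃ s)): Gödel ¬ of 1 = 0 (operand ≠ 0)
(((r ∧ (r ⊃ ((q ∨ q) ⊃ ¬r))) ∨ r) ∧ ¬((s ∧ r) ⊃ (p ⊃ s))) = min(0.41, 0) = 0
¬r: Gödel ¬ of 0.41 = 0 (operand ≠ 0)
(¬r ⊃ s): 0 ≤ 0, so result = 1
((((r ∧ (r ⊃ ((q ∨ q) ⊃ ¬r))) ∨ r) ∧ ¬((s ∧ r) ⊃ (p ⊃ s))) ∨ (¬r ⊃ s)) = max(0, 1) = 1

1.00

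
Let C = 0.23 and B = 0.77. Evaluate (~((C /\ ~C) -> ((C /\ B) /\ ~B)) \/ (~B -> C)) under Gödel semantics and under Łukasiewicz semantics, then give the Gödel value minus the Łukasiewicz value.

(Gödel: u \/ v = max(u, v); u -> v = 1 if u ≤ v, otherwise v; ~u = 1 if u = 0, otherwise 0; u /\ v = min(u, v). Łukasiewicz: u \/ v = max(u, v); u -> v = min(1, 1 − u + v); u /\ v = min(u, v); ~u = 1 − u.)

Gödel evaluation:
  ~C: Gödel ¬ of 0.23 = 0 (operand ≠ 0)
  (C /\ ~C) = min(0.23, 0) = 0
  (C /\ B) = min(0.23, 0.77) = 0.23
  ~B: Gödel ¬ of 0.77 = 0 (operand ≠ 0)
  ((C /\ B) /\ ~B) = min(0.23, 0) = 0
  ((C /\ ~C) -> ((C /\ B) /\ ~B)): 0 ≤ 0, so result = 1
  ~((C /\ ~C) -> ((C /\ B) /\ ~B)): Gödel ¬ of 1 = 0 (operand ≠ 0)
  ~B: Gödel ¬ of 0.77 = 0 (operand ≠ 0)
  (~B -> C): 0 ≤ 0.23, so result = 1
  (~((C /\ ~C) -> ((C /\ B) /\ ~B)) \/ (~B -> C)) = max(0, 1) = 1
  Gödel value = 1
Łukasiewicz evaluation:
  ~C: Łukasiewicz ¬ gives 1 − 0.23 = 0.77
  (C /\ ~C) = min(0.23, 0.77) = 0.23
  (C /\ B) = min(0.23, 0.77) = 0.23
  ~B: Łukasiewicz ¬ gives 1 − 0.77 = 0.23
  ((C /\ B) /\ ~B) = min(0.23, 0.23) = 0.23
  ((C /\ ~C) -> ((C /\ B) /\ ~B)): min(1, 1 − 0.23 + 0.23) = 1
  ~((C /\ ~C) -> ((C /\ B) /\ ~B)): Łukasiewicz ¬ gives 1 − 1 = 0
  ~B: Łukasiewicz ¬ gives 1 − 0.77 = 0.23
  (~B -> C): min(1, 1 − 0.23 + 0.23) = 1
  (~((C /\ ~C) -> ((C /\ B) /\ ~B)) \/ (~B -> C)) = max(0, 1) = 1
  Łukasiewicz value = 1
Difference: 1 − 1 = 0.00

0.00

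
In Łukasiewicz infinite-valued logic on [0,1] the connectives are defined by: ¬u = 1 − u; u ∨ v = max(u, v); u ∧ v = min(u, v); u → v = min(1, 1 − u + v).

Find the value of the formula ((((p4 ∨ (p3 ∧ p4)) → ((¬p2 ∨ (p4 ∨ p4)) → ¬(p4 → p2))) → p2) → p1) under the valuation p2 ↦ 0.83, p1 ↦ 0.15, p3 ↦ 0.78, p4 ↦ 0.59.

(p3 ∧ p4) = min(0.78, 0.59) = 0.59
(p4 ∨ (p3 ∧ p4)) = max(0.59, 0.59) = 0.59
¬p2: Łukasiewicz ¬ gives 1 − 0.83 = 0.17
(p4 ∨ p4) = max(0.59, 0.59) = 0.59
(¬p2 ∨ (p4 ∨ p4)) = max(0.17, 0.59) = 0.59
(p4 → p2): min(1, 1 − 0.59 + 0.83) = 1
¬(p4 → p2): Łukasiewicz ¬ gives 1 − 1 = 0
((¬p2 ∨ (p4 ∨ p4)) → ¬(p4 → p2)): min(1, 1 − 0.59 + 0) = 0.41
((p4 ∨ (p3 ∧ p4)) → ((¬p2 ∨ (p4 ∨ p4)) → ¬(p4 → p2))): min(1, 1 − 0.59 + 0.41) = 0.82
(((p4 ∨ (p3 ∧ p4)) → ((¬p2 ∨ (p4 ∨ p4)) → ¬(p4 → p2))) → p2): min(1, 1 − 0.82 + 0.83) = 1
((((p4 ∨ (p3 ∧ p4)) → ((¬p2 ∨ (p4 ∨ p4)) → ¬(p4 → p2))) → p2) → p1): min(1, 1 − 1 + 0.15) = 0.15

0.15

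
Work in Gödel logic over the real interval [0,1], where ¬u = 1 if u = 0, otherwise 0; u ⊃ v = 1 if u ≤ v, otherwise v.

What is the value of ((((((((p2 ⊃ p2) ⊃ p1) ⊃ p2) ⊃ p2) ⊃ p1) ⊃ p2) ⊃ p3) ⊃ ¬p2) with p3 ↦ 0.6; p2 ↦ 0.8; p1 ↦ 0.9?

(p2 ⊃ p2): 0.8 ≤ 0.8, so result = 1
((p2 ⊃ p2) ⊃ p1): 1 > 0.9, so result = 0.9
(((p2 ⊃ p2) ⊃ p1) ⊃ p2): 0.9 > 0.8, so result = 0.8
((((p2 ⊃ p2) ⊃ p1) ⊃ p2) ⊃ p2): 0.8 ≤ 0.8, so result = 1
(((((p2 ⊃ p2) ⊃ p1) ⊃ p2) ⊃ p2) ⊃ p1): 1 > 0.9, so result = 0.9
((((((p2 ⊃ p2) ⊃ p1) ⊃ p2) ⊃ p2) ⊃ p1) ⊃ p2): 0.9 > 0.8, so result = 0.8
(((((((p2 ⊃ p2) ⊃ p1) ⊃ p2) ⊃ p2) ⊃ p1) ⊃ p2) ⊃ p3): 0.8 > 0.6, so result = 0.6
¬p2: Gödel ¬ of 0.8 = 0 (operand ≠ 0)
((((((((p2 ⊃ p2) ⊃ p1) ⊃ p2) ⊃ p2) ⊃ p1) ⊃ p2) ⊃ p3) ⊃ ¬p2): 0.6 > 0, so result = 0

0.00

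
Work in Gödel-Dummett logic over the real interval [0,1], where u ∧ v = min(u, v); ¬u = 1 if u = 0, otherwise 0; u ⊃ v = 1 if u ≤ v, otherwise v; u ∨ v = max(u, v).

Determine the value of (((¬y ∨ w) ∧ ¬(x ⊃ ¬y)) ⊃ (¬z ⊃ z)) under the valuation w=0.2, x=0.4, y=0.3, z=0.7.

¬y: Gödel ¬ of 0.3 = 0 (operand ≠ 0)
(¬y ∨ w) = max(0, 0.2) = 0.2
¬y: Gödel ¬ of 0.3 = 0 (operand ≠ 0)
(x ⊃ ¬y): 0.4 > 0, so result = 0
¬(x ⊃ ¬y): Gödel ¬ of 0 = 1 (operand is 0)
((¬y ∨ w) ∧ ¬(x ⊃ ¬y)) = min(0.2, 1) = 0.2
¬z: Gödel ¬ of 0.7 = 0 (operand ≠ 0)
(¬z ⊃ z): 0 ≤ 0.7, so result = 1
(((¬y ∨ w) ∧ ¬(x ⊃ ¬y)) ⊃ (¬z ⊃ z)): 0.2 ≤ 1, so result = 1

1.00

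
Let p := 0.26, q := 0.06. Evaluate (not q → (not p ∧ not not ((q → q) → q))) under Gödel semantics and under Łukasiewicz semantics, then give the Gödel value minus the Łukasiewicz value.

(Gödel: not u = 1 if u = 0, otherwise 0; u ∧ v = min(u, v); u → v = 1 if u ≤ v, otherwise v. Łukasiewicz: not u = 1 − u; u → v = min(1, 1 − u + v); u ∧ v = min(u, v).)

Gödel evaluation:
  not q: Gödel ¬ of 0.06 = 0 (operand ≠ 0)
  not p: Gödel ¬ of 0.26 = 0 (operand ≠ 0)
  (q → q): 0.06 ≤ 0.06, so result = 1
  ((q → q) → q): 1 > 0.06, so result = 0.06
  not ((q → q) → q): Gödel ¬ of 0.06 = 0 (operand ≠ 0)
  not not ((q → q) → q): Gödel ¬ of 0 = 1 (operand is 0)
  (not p ∧ not not ((q → q) → q)) = min(0, 1) = 0
  (not q → (not p ∧ not not ((q → q) → q))): 0 ≤ 0, so result = 1
  Gödel value = 1
Łukasiewicz evaluation:
  not q: Łukasiewicz ¬ gives 1 − 0.06 = 0.94
  not p: Łukasiewicz ¬ gives 1 − 0.26 = 0.74
  (q → q): min(1, 1 − 0.06 + 0.06) = 1
  ((q → q) → q): min(1, 1 − 1 + 0.06) = 0.06
  not ((q → q) → q): Łukasiewicz ¬ gives 1 − 0.06 = 0.94
  not not ((q → q) → q): Łukasiewicz ¬ gives 1 − 0.94 = 0.06
  (not p ∧ not not ((q → q) → q)) = min(0.74, 0.06) = 0.06
  (not q → (not p ∧ not not ((q → q) → q))): min(1, 1 − 0.94 + 0.06) = 0.12
  Łukasiewicz value = 0.12
Difference: 1 − 0.12 = 0.88

0.88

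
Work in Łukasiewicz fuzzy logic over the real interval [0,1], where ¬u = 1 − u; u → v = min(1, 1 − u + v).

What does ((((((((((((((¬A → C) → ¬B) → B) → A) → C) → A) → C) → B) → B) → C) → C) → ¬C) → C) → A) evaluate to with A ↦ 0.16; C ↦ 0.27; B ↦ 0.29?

¬A: Łukasiewicz ¬ gives 1 − 0.16 = 0.84
(¬A → C): min(1, 1 − 0.84 + 0.27) = 0.43
¬B: Łukasiewicz ¬ gives 1 − 0.29 = 0.71
((¬A → C) → ¬B): min(1, 1 − 0.43 + 0.71) = 1
(((¬A → C) → ¬B) → B): min(1, 1 − 1 + 0.29) = 0.29
((((¬A → C) → ¬B) → B) → A): min(1, 1 − 0.29 + 0.16) = 0.87
(((((¬A → C) → ¬B) → B) → A) → C): min(1, 1 − 0.87 + 0.27) = 0.4
((((((¬A → C) → ¬B) → B) → A) → C) → A): min(1, 1 − 0.4 + 0.16) = 0.76
(((((((¬A → C) → ¬B) → B) → A) → C) → A) → C): min(1, 1 − 0.76 + 0.27) = 0.51
((((((((¬A → C) → ¬B) → B) → A) → C) → A) → C) → B): min(1, 1 − 0.51 + 0.29) = 0.78
(((((((((¬A → C) → ¬B) → B) → A) → C) → A) → C) → B) → B): min(1, 1 − 0.78 + 0.29) = 0.51
((((((((((¬A → C) → ¬B) → B) → A) → C) → A) → C) → B) → B) → C): min(1, 1 − 0.51 + 0.27) = 0.76
(((((((((((¬A → C) → ¬B) → B) → A) → C) → A) → C) → B) → B) → C) → C): min(1, 1 − 0.76 + 0.27) = 0.51
¬C: Łukasiewicz ¬ gives 1 − 0.27 = 0.73
((((((((((((¬A → C) → ¬B) → B) → A) → C) → A) → C) → B) → B) → C) → C) → ¬C): min(1, 1 − 0.51 + 0.73) = 1
(((((((((((((¬A → C) → ¬B) → B) → A) → C) → A) → C) → B) → B) → C) → C) → ¬C) → C): min(1, 1 − 1 + 0.27) = 0.27
((((((((((((((¬A → C) → ¬B) → B) → A) → C) → A) → C) → B) → B) → C) → C) → ¬C) → C) → A): min(1, 1 − 0.27 + 0.16) = 0.89

0.89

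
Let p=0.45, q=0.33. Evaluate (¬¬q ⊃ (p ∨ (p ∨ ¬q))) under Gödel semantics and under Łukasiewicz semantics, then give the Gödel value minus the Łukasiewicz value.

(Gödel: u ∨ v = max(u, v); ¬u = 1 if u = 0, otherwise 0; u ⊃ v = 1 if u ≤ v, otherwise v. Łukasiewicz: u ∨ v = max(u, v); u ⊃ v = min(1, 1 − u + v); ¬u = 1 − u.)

-0.55

Gödel evaluation:
  ¬q: Gödel ¬ of 0.33 = 0 (operand ≠ 0)
  ¬¬q: Gödel ¬ of 0 = 1 (operand is 0)
  ¬q: Gödel ¬ of 0.33 = 0 (operand ≠ 0)
  (p ∨ ¬q) = max(0.45, 0) = 0.45
  (p ∨ (p ∨ ¬q)) = max(0.45, 0.45) = 0.45
  (¬¬q ⊃ (p ∨ (p ∨ ¬q))): 1 > 0.45, so result = 0.45
  Gödel value = 0.45
Łukasiewicz evaluation:
  ¬q: Łukasiewicz ¬ gives 1 − 0.33 = 0.67
  ¬¬q: Łukasiewicz ¬ gives 1 − 0.67 = 0.33
  ¬q: Łukasiewicz ¬ gives 1 − 0.33 = 0.67
  (p ∨ ¬q) = max(0.45, 0.67) = 0.67
  (p ∨ (p ∨ ¬q)) = max(0.45, 0.67) = 0.67
  (¬¬q ⊃ (p ∨ (p ∨ ¬q))): min(1, 1 − 0.33 + 0.67) = 1
  Łukasiewicz value = 1
Difference: 0.45 − 1 = -0.55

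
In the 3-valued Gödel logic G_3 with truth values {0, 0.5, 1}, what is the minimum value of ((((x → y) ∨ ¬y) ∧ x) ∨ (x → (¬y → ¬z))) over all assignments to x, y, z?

The minimum is attained at x = 0.5, y = 0, z = 0.5:
  (x → y): 0.5 > 0, so result = 0
  ¬y: Gödel ¬ of 0 = 1 (operand is 0)
  ((x → y) ∨ ¬y) = max(0, 1) = 1
  (((x → y) ∨ ¬y) ∧ x) = min(1, 0.5) = 0.5
  ¬y: Gödel ¬ of 0 = 1 (operand is 0)
  ¬z: Gödel ¬ of 0.5 = 0 (operand ≠ 0)
  (¬y → ¬z): 1 > 0, so result = 0
  (x → (¬y → ¬z)): 0.5 > 0, so result = 0
  ((((x → y) ∨ ¬y) ∧ x) ∨ (x → (¬y → ¬z))) = max(0.5, 0) = 0.5
Checking all 27 assignments confirms none give a value below 0.50.

0.50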